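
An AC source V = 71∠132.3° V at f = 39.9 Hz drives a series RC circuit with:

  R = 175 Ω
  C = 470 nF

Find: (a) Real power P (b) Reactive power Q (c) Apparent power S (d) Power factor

Step 1 — Angular frequency: ω = 2π·f = 2π·39.9 = 250.7 rad/s.
Step 2 — Component impedances:
  R: Z = R = 175 Ω
  C: Z = 1/(jωC) = -j/(ω·C) = 0 - j8487 Ω
Step 3 — Series combination: Z_total = R + C = 175 - j8487 Ω = 8489∠-88.8° Ω.
Step 4 — Source phasor: V = 71∠132.3° V = -47.78 + j52.51 V.
Step 5 — Current: I = V / Z = -0.006301 - j0.0055 A = 0.008364∠-138.9° A.
Step 6 — Complex power: S = V·I* = 0.01224 - j0.5937 VA.
Step 7 — Real power: P = Re(S) = 0.01224 W.
Step 8 — Reactive power: Q = Im(S) = -0.5937 VAR.
Step 9 — Apparent power: |S| = 0.5938 VA.
Step 10 — Power factor: PF = P/|S| = 0.02062 (leading).

(a) P = 0.01224 W  (b) Q = -0.5937 VAR  (c) S = 0.5938 VA  (d) PF = 0.02062 (leading)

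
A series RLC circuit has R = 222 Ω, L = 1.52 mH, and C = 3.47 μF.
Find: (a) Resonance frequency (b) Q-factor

Step 1 — Resonance condition Im(Z)=0 gives ω₀ = 1/√(LC).
Step 2 — ω₀ = 1/√(0.00152·3.47e-06) = 1.377e+04 rad/s.
Step 3 — f₀ = ω₀/(2π) = 2191 Hz.
Step 4 — Series Q: Q = ω₀L/R = 1.377e+04·0.00152/222 = 0.09428.

(a) f₀ = 2191 Hz  (b) Q = 0.09428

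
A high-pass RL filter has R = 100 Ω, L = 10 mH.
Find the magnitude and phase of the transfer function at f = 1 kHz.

Step 1 — Angular frequency: ω = 2π·1000 = 6283 rad/s.
Step 2 — Transfer function: H(jω) = jωL/(R + jωL).
Step 3 — Numerator jωL = j·62.83; denominator R + jωL = 100 + j62.83.
Step 4 — H = 0.283 + j0.4505.
Step 5 — Magnitude: |H| = 0.532 (-5.5 dB); phase: φ = 57.9°.

|H| = 0.532 (-5.5 dB), φ = 57.9°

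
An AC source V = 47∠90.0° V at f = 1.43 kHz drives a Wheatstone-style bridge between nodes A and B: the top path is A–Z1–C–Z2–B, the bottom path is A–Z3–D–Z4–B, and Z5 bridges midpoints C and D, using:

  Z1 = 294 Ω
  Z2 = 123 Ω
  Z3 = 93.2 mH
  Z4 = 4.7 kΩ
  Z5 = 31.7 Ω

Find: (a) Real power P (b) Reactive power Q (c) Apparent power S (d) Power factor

Step 1 — Angular frequency: ω = 2π·f = 2π·1430 = 8985 rad/s.
Step 2 — Component impedances:
  Z1: Z = R = 294 Ω
  Z2: Z = R = 123 Ω
  Z3: Z = jωL = j·8985·0.0932 = 0 + j837.4 Ω
  Z4: Z = R = 4700 Ω
  Z5: Z = R = 31.7 Ω
Step 3 — Bridge requires nodal analysis (the Z5 bridge couples midpoints C and D, so the two paths cannot be reduced to a simple series/parallel combination). Setting node B to ground and injecting 1 A at node A, the 3-node admittance system at A, C, D solves to V_A = Z_AB = 378.8 + j90.16 Ω = 389.4∠13.4° Ω.
Step 4 — Source phasor: V = 47∠90.0° V = 0 + j47 V.
Step 5 — Current: I = V / Z = 0.02794 + j0.1174 A = 0.1207∠76.6° A.
Step 6 — Complex power: S = V·I* = 5.518 + j1.313 VA.
Step 7 — Real power: P = Re(S) = 5.518 W.
Step 8 — Reactive power: Q = Im(S) = 1.313 VAR.
Step 9 — Apparent power: |S| = 5.673 VA.
Step 10 — Power factor: PF = P/|S| = 0.9728 (lagging).

(a) P = 5.518 W  (b) Q = 1.313 VAR  (c) S = 5.673 VA  (d) PF = 0.9728 (lagging)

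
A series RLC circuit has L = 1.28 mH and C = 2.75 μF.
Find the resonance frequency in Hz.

Step 1 — Resonance condition Im(Z)=0 gives ω₀ = 1/√(LC).
Step 2 — ω₀ = 1/√(0.00128·2.75e-06) = 1.685e+04 rad/s.
Step 3 — f₀ = ω₀/(2π) = 2683 Hz.

f₀ = 2683 Hz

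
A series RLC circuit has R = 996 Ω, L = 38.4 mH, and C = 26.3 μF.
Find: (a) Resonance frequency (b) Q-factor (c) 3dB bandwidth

Step 1 — Resonance condition Im(Z)=0 gives ω₀ = 1/√(LC).
Step 2 — ω₀ = 1/√(0.0384·2.63e-05) = 995.1 rad/s.
Step 3 — f₀ = ω₀/(2π) = 158.4 Hz.
Step 4 — Series Q: Q = ω₀L/R = 995.1·0.0384/996 = 0.03836.
Step 5 — 3dB bandwidth: Δω = ω₀/Q = 2.594e+04 rad/s; BW = Δω/(2π) = 4128 Hz.

(a) f₀ = 158.4 Hz  (b) Q = 0.03836  (c) BW = 4128 Hz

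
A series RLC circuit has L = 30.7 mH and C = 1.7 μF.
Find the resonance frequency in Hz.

Step 1 — Resonance condition Im(Z)=0 gives ω₀ = 1/√(LC).
Step 2 — ω₀ = 1/√(0.0307·1.7e-06) = 4377 rad/s.
Step 3 — f₀ = ω₀/(2π) = 696.7 Hz.

f₀ = 696.7 Hz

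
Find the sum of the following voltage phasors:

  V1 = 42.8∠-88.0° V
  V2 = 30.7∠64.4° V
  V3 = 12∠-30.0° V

Step 1 — Convert each phasor to rectangular form:
  V1 = 42.8·(cos(-88.0°) + j·sin(-88.0°)) = 1.494 - j42.77 V
  V2 = 30.7·(cos(64.4°) + j·sin(64.4°)) = 13.27 + j27.69 V
  V3 = 12·(cos(-30.0°) + j·sin(-30.0°)) = 10.39 - j6 V
Step 2 — Sum components: V_total = 25.15 - j21.09 V.
Step 3 — Convert to polar: |V_total| = 32.82 V, ∠V_total = -40.0°.

V_total = 32.82∠-40.0° V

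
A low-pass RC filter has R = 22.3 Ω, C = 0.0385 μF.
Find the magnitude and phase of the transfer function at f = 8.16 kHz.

Step 1 — Angular frequency: ω = 2π·8160 = 5.127e+04 rad/s.
Step 2 — Transfer function: H(jω) = 1/(1 + jωRC).
Step 3 — Denominator: 1 + jωRC = 1 + j·5.127e+04·22.3·3.85e-08 = 1 + j0.04402.
Step 4 — H = 0.9981 - j0.04393.
Step 5 — Magnitude: |H| = 0.999 (-0.0 dB); phase: φ = -2.5°.

|H| = 0.999 (-0.0 dB), φ = -2.5°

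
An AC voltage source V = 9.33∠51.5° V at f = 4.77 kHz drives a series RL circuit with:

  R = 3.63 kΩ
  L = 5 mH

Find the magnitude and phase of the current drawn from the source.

Step 1 — Angular frequency: ω = 2π·f = 2π·4770 = 2.997e+04 rad/s.
Step 2 — Component impedances:
  R: Z = R = 3630 Ω
  L: Z = jωL = j·2.997e+04·0.005 = 0 + j149.9 Ω
Step 3 — Series combination: Z_total = R + L = 3630 + j149.9 Ω = 3633∠2.4° Ω.
Step 4 — Source phasor: V = 9.33∠51.5° V = 5.808 + j7.302 V.
Step 5 — Ohm's law: I = V / Z_total = (5.808 + j7.302) / (3630 + j149.9) = 0.00168 + j0.001942 A.
Step 6 — Convert to polar: |I| = 0.002568 A, ∠I = 49.1°.

I = 0.002568∠49.1° A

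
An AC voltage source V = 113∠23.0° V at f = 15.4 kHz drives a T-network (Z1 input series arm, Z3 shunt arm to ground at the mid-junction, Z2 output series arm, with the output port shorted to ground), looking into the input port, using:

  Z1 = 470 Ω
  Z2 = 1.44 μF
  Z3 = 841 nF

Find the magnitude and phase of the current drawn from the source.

Step 1 — Angular frequency: ω = 2π·f = 2π·1.54e+04 = 9.676e+04 rad/s.
Step 2 — Component impedances:
  Z1: Z = R = 470 Ω
  Z2: Z = 1/(jωC) = -j/(ω·C) = 0 - j7.177 Ω
  Z3: Z = 1/(jωC) = -j/(ω·C) = 0 - j12.29 Ω
Step 3 — With the output port shorted to ground, the output series arm Z2 runs from the junction to ground; the shunt arm Z3 also runs from the junction to ground. They appear in parallel: Z3 || Z2 = 0 - j4.531 Ω.
Step 4 — Series with input arm Z1: Z_in = Z1 + (Z3 || Z2) = 470 - j4.531 Ω = 470∠-0.6° Ω.
Step 5 — Source phasor: V = 113∠23.0° V = 104 + j44.15 V.
Step 6 — Ohm's law: I = V / Z_total = (104 + j44.15) / (470 - j4.531) = 0.2204 + j0.09607 A.
Step 7 — Convert to polar: |I| = 0.2404 A, ∠I = 23.6°.

I = 0.2404∠23.6° A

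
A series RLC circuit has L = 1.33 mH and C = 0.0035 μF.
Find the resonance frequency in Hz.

Step 1 — Resonance condition Im(Z)=0 gives ω₀ = 1/√(LC).
Step 2 — ω₀ = 1/√(0.00133·3.5e-09) = 4.635e+05 rad/s.
Step 3 — f₀ = ω₀/(2π) = 7.377e+04 Hz.

f₀ = 7.377e+04 Hz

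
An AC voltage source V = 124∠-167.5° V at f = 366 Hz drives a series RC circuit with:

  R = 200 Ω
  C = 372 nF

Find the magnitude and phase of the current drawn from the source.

Step 1 — Angular frequency: ω = 2π·f = 2π·366 = 2300 rad/s.
Step 2 — Component impedances:
  R: Z = R = 200 Ω
  C: Z = 1/(jωC) = -j/(ω·C) = 0 - j1169 Ω
Step 3 — Series combination: Z_total = R + C = 200 - j1169 Ω = 1186∠-80.3° Ω.
Step 4 — Source phasor: V = 124∠-167.5° V = -121.1 - j26.84 V.
Step 5 — Ohm's law: I = V / Z_total = (-121.1 - j26.84) / (200 - j1169) = 0.005091 - j0.1044 A.
Step 6 — Convert to polar: |I| = 0.1046 A, ∠I = -87.2°.

I = 0.1046∠-87.2° A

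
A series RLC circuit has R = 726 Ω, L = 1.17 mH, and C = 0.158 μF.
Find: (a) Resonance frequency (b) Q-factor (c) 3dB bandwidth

Step 1 — Resonance condition Im(Z)=0 gives ω₀ = 1/√(LC).
Step 2 — ω₀ = 1/√(0.00117·1.58e-07) = 7.355e+04 rad/s.
Step 3 — f₀ = ω₀/(2π) = 1.171e+04 Hz.
Step 4 — Series Q: Q = ω₀L/R = 7.355e+04·0.00117/726 = 0.1185.
Step 5 — 3dB bandwidth: Δω = ω₀/Q = 6.205e+05 rad/s; BW = Δω/(2π) = 9.876e+04 Hz.

(a) f₀ = 1.171e+04 Hz  (b) Q = 0.1185  (c) BW = 9.876e+04 Hz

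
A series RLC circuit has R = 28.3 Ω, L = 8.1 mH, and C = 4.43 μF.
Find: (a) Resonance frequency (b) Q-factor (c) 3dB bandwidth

Step 1 — Resonance: ω₀ = 1/√(LC) = 1/√(0.0081·4.43e-06) = 5279 rad/s.
Step 2 — f₀ = ω₀/(2π) = 840.2 Hz.
Step 3 — Series Q: Q = ω₀L/R = 5279·0.0081/28.3 = 1.511.
Step 4 — Bandwidth: Δω = ω₀/Q = 3494 rad/s; BW = Δω/(2π) = 556.1 Hz.

(a) f₀ = 840.2 Hz  (b) Q = 1.511  (c) BW = 556.1 Hz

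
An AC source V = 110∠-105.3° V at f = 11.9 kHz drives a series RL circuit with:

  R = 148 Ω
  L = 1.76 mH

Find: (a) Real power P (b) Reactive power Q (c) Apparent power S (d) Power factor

Step 1 — Angular frequency: ω = 2π·f = 2π·1.19e+04 = 7.477e+04 rad/s.
Step 2 — Component impedances:
  R: Z = R = 148 Ω
  L: Z = jωL = j·7.477e+04·0.00176 = 0 + j131.6 Ω
Step 3 — Series combination: Z_total = R + L = 148 + j131.6 Ω = 198∠41.6° Ω.
Step 4 — Source phasor: V = 110∠-105.3° V = -29.03 - j106.1 V.
Step 5 — Current: I = V / Z = -0.4655 - j0.303 A = 0.5554∠-146.9° A.
Step 6 — Complex power: S = V·I* = 45.66 + j40.6 VA.
Step 7 — Real power: P = Re(S) = 45.66 W.
Step 8 — Reactive power: Q = Im(S) = 40.6 VAR.
Step 9 — Apparent power: |S| = 61.1 VA.
Step 10 — Power factor: PF = P/|S| = 0.7473 (lagging).

(a) P = 45.66 W  (b) Q = 40.6 VAR  (c) S = 61.1 VA  (d) PF = 0.7473 (lagging)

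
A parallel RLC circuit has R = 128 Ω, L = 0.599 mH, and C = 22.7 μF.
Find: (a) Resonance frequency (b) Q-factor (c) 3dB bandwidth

Step 1 — Resonance: ω₀ = 1/√(LC) = 1/√(0.000599·2.27e-05) = 8576 rad/s.
Step 2 — f₀ = ω₀/(2π) = 1365 Hz.
Step 3 — Parallel Q: Q = R/(ω₀L) = 128/(8576·0.000599) = 24.92.
Step 4 — Bandwidth: Δω = ω₀/Q = 344.2 rad/s; BW = Δω/(2π) = 54.78 Hz.

(a) f₀ = 1365 Hz  (b) Q = 24.92  (c) BW = 54.78 Hz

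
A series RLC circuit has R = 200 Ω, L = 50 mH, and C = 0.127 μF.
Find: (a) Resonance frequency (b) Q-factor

Step 1 — Resonance condition Im(Z)=0 gives ω₀ = 1/√(LC).
Step 2 — ω₀ = 1/√(0.05·1.27e-07) = 1.255e+04 rad/s.
Step 3 — f₀ = ω₀/(2π) = 1997 Hz.
Step 4 — Series Q: Q = ω₀L/R = 1.255e+04·0.05/200 = 3.137.

(a) f₀ = 1997 Hz  (b) Q = 3.137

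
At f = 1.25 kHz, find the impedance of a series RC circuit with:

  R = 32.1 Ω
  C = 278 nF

Step 1 — Angular frequency: ω = 2π·f = 2π·1250 = 7854 rad/s.
Step 2 — Component impedances:
  R: Z = R = 32.1 Ω
  C: Z = 1/(jωC) = -j/(ω·C) = 0 - j458 Ω
Step 3 — Series combination: Z_total = R + C = 32.1 - j458 Ω = 459.1∠-86.0° Ω.

Z = 32.1 - j458 Ω = 459.1∠-86.0° Ω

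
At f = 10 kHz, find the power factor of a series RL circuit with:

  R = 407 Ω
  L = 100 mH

Step 1 — Angular frequency: ω = 2π·f = 2π·1e+04 = 6.283e+04 rad/s.
Step 2 — Component impedances:
  R: Z = R = 407 Ω
  L: Z = jωL = j·6.283e+04·0.1 = 0 + j6283 Ω
Step 3 — Series combination: Z_total = R + L = 407 + j6283 Ω = 6296∠86.3° Ω.
Step 4 — Power factor: PF = cos(φ) = Re(Z)/|Z| = 407/6296 = 0.06464.
Step 5 — Type: Im(Z) = 6283 ⇒ lagging (phase φ = 86.3°).

PF = 0.06464 (lagging, φ = 86.3°)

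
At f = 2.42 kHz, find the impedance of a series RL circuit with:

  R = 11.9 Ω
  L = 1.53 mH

Step 1 — Angular frequency: ω = 2π·f = 2π·2420 = 1.521e+04 rad/s.
Step 2 — Component impedances:
  R: Z = R = 11.9 Ω
  L: Z = jωL = j·1.521e+04·0.00153 = 0 + j23.26 Ω
Step 3 — Series combination: Z_total = R + L = 11.9 + j23.26 Ω = 26.13∠62.9° Ω.

Z = 11.9 + j23.26 Ω = 26.13∠62.9° Ω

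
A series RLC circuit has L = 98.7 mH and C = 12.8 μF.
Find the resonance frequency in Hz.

Step 1 — Resonance condition Im(Z)=0 gives ω₀ = 1/√(LC).
Step 2 — ω₀ = 1/√(0.0987·1.28e-05) = 889.7 rad/s.
Step 3 — f₀ = ω₀/(2π) = 141.6 Hz.

f₀ = 141.6 Hz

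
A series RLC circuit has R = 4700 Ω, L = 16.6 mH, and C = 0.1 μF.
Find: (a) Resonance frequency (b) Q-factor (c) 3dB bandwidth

Step 1 — Resonance condition Im(Z)=0 gives ω₀ = 1/√(LC).
Step 2 — ω₀ = 1/√(0.0166·1e-07) = 2.454e+04 rad/s.
Step 3 — f₀ = ω₀/(2π) = 3906 Hz.
Step 4 — Series Q: Q = ω₀L/R = 2.454e+04·0.0166/4700 = 0.08669.
Step 5 — 3dB bandwidth: Δω = ω₀/Q = 2.831e+05 rad/s; BW = Δω/(2π) = 4.506e+04 Hz.

(a) f₀ = 3906 Hz  (b) Q = 0.08669  (c) BW = 4.506e+04 Hz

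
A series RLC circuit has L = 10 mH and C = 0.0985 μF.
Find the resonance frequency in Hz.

Step 1 — Resonance condition Im(Z)=0 gives ω₀ = 1/√(LC).
Step 2 — ω₀ = 1/√(0.01·9.85e-08) = 3.186e+04 rad/s.
Step 3 — f₀ = ω₀/(2π) = 5071 Hz.

f₀ = 5071 Hz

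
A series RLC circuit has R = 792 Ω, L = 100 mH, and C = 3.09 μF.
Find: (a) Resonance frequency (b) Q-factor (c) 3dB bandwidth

Step 1 — Resonance: ω₀ = 1/√(LC) = 1/√(0.1·3.09e-06) = 1799 rad/s.
Step 2 — f₀ = ω₀/(2π) = 286.3 Hz.
Step 3 — Series Q: Q = ω₀L/R = 1799·0.1/792 = 0.2271.
Step 4 — Bandwidth: Δω = ω₀/Q = 7920 rad/s; BW = Δω/(2π) = 1261 Hz.

(a) f₀ = 286.3 Hz  (b) Q = 0.2271  (c) BW = 1261 Hz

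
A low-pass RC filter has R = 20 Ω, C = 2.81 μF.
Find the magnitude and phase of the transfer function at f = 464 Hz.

Step 1 — Angular frequency: ω = 2π·464 = 2915 rad/s.
Step 2 — Transfer function: H(jω) = 1/(1 + jωRC).
Step 3 — Denominator: 1 + jωRC = 1 + j·2915·20·2.81e-06 = 1 + j0.1638.
Step 4 — H = 0.9739 - j0.1596.
Step 5 — Magnitude: |H| = 0.9868 (-0.1 dB); phase: φ = -9.3°.

|H| = 0.9868 (-0.1 dB), φ = -9.3°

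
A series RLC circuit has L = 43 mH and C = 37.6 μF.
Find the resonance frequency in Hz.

Step 1 — Resonance condition Im(Z)=0 gives ω₀ = 1/√(LC).
Step 2 — ω₀ = 1/√(0.043·3.76e-05) = 786.5 rad/s.
Step 3 — f₀ = ω₀/(2π) = 125.2 Hz.

f₀ = 125.2 Hz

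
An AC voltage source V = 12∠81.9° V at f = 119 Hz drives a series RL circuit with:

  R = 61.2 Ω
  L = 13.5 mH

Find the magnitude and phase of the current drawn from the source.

Step 1 — Angular frequency: ω = 2π·f = 2π·119 = 747.7 rad/s.
Step 2 — Component impedances:
  R: Z = R = 61.2 Ω
  L: Z = jωL = j·747.7·0.0135 = 0 + j10.09 Ω
Step 3 — Series combination: Z_total = R + L = 61.2 + j10.09 Ω = 62.03∠9.4° Ω.
Step 4 — Source phasor: V = 12∠81.9° V = 1.691 + j11.88 V.
Step 5 — Ohm's law: I = V / Z_total = (1.691 + j11.88) / (61.2 + j10.09) = 0.05807 + j0.1845 A.
Step 6 — Convert to polar: |I| = 0.1935 A, ∠I = 72.5°.

I = 0.1935∠72.5° A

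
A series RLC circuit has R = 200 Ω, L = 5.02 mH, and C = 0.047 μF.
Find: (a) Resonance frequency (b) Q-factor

Step 1 — Resonance condition Im(Z)=0 gives ω₀ = 1/√(LC).
Step 2 — ω₀ = 1/√(0.00502·4.7e-08) = 6.51e+04 rad/s.
Step 3 — f₀ = ω₀/(2π) = 1.036e+04 Hz.
Step 4 — Series Q: Q = ω₀L/R = 6.51e+04·0.00502/200 = 1.634.

(a) f₀ = 1.036e+04 Hz  (b) Q = 1.634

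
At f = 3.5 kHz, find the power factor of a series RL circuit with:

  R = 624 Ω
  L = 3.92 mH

Step 1 — Angular frequency: ω = 2π·f = 2π·3500 = 2.199e+04 rad/s.
Step 2 — Component impedances:
  R: Z = R = 624 Ω
  L: Z = jωL = j·2.199e+04·0.00392 = 0 + j86.21 Ω
Step 3 — Series combination: Z_total = R + L = 624 + j86.21 Ω = 629.9∠7.9° Ω.
Step 4 — Power factor: PF = cos(φ) = Re(Z)/|Z| = 624/629.9 = 0.9906.
Step 5 — Type: Im(Z) = 86.21 ⇒ lagging (phase φ = 7.9°).

PF = 0.9906 (lagging, φ = 7.9°)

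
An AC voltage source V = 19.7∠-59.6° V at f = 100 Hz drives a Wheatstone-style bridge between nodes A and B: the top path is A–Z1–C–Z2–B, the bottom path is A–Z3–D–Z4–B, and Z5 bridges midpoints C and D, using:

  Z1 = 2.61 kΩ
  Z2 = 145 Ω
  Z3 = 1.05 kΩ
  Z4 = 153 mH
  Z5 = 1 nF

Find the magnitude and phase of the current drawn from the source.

Step 1 — Angular frequency: ω = 2π·f = 2π·100 = 628.3 rad/s.
Step 2 — Component impedances:
  Z1: Z = R = 2610 Ω
  Z2: Z = R = 145 Ω
  Z3: Z = R = 1050 Ω
  Z4: Z = jωL = j·628.3·0.153 = 0 + j96.13 Ω
  Z5: Z = 1/(jωC) = -j/(ω·C) = 0 - j1.592e+06 Ω
Step 3 — Bridge requires nodal analysis (the Z5 bridge couples midpoints C and D, so the two paths cannot be reduced to a simple series/parallel combination). Setting node B to ground and injecting 1 A at node A, the 3-node admittance system at A, C, D solves to V_A = Z_AB = 761.5 + j50.37 Ω = 763.2∠3.8° Ω.
Step 4 — Source phasor: V = 19.7∠-59.6° V = 9.969 - j16.99 V.
Step 5 — Ohm's law: I = V / Z_total = (9.969 - j16.99) / (761.5 + j50.37) = 0.01156 - j0.02308 A.
Step 6 — Convert to polar: |I| = 0.02581 A, ∠I = -63.4°.

I = 0.02581∠-63.4° A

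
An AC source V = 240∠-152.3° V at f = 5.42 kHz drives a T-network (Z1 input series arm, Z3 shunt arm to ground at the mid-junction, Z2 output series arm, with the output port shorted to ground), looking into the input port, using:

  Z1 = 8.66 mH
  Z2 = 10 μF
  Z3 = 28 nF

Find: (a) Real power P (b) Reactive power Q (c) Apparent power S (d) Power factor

Step 1 — Angular frequency: ω = 2π·f = 2π·5420 = 3.405e+04 rad/s.
Step 2 — Component impedances:
  Z1: Z = jωL = j·3.405e+04·0.00866 = 0 + j294.9 Ω
  Z2: Z = 1/(jωC) = -j/(ω·C) = 0 - j2.936 Ω
  Z3: Z = 1/(jωC) = -j/(ω·C) = 0 - j1049 Ω
Step 3 — With the output port shorted to ground, the output series arm Z2 runs from the junction to ground; the shunt arm Z3 also runs from the junction to ground. They appear in parallel: Z3 || Z2 = 0 - j2.928 Ω.
Step 4 — Series with input arm Z1: Z_in = Z1 + (Z3 || Z2) = 0 + j292 Ω = 292∠90.0° Ω.
Step 5 — Source phasor: V = 240∠-152.3° V = -212.5 - j111.6 V.
Step 6 — Current: I = V / Z = -0.3821 + j0.7278 A = 0.822∠117.7° A.
Step 7 — Complex power: S = V·I* = 0 + j197.3 VA.
Step 8 — Real power: P = Re(S) = 0 W.
Step 9 — Reactive power: Q = Im(S) = 197.3 VAR.
Step 10 — Apparent power: |S| = 197.3 VA.
Step 11 — Power factor: PF = P/|S| = 0 (lagging).

(a) P = 0 W  (b) Q = 197.3 VAR  (c) S = 197.3 VA  (d) PF = 0 (lagging)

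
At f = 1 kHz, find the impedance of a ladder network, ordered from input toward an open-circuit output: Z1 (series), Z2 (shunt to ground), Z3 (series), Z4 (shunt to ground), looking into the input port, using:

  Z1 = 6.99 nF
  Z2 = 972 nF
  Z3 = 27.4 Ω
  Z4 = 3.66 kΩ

Step 1 — Angular frequency: ω = 2π·f = 2π·1000 = 6283 rad/s.
Step 2 — Component impedances:
  Z1: Z = 1/(jωC) = -j/(ω·C) = 0 - j2.277e+04 Ω
  Z2: Z = 1/(jωC) = -j/(ω·C) = 0 - j163.7 Ω
  Z3: Z = R = 27.4 Ω
  Z4: Z = R = 3660 Ω
Step 3 — Ladder network (open output): work backward from the far end, alternating series and parallel combinations. Z_in = 7.257 - j2.293e+04 Ω = 2.293e+04∠-90.0° Ω.

Z = 7.257 - j2.293e+04 Ω = 2.293e+04∠-90.0° Ω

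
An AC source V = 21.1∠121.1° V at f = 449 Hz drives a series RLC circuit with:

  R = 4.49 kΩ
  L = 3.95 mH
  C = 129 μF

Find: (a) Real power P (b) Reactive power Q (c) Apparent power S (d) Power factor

Step 1 — Angular frequency: ω = 2π·f = 2π·449 = 2821 rad/s.
Step 2 — Component impedances:
  R: Z = R = 4490 Ω
  L: Z = jωL = j·2821·0.00395 = 0 + j11.14 Ω
  C: Z = 1/(jωC) = -j/(ω·C) = 0 - j2.748 Ω
Step 3 — Series combination: Z_total = R + L + C = 4490 + j8.396 Ω = 4490∠0.1° Ω.
Step 4 — Source phasor: V = 21.1∠121.1° V = -10.9 + j18.07 V.
Step 5 — Current: I = V / Z = -0.00242 + j0.004028 A = 0.004699∠121.0° A.
Step 6 — Complex power: S = V·I* = 0.09916 + j0.0001854 VA.
Step 7 — Real power: P = Re(S) = 0.09916 W.
Step 8 — Reactive power: Q = Im(S) = 0.0001854 VAR.
Step 9 — Apparent power: |S| = 0.09916 VA.
Step 10 — Power factor: PF = P/|S| = 1 (lagging).

(a) P = 0.09916 W  (b) Q = 0.0001854 VAR  (c) S = 0.09916 VA  (d) PF = 1 (lagging)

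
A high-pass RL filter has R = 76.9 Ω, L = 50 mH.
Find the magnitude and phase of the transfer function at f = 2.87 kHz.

Step 1 — Angular frequency: ω = 2π·2870 = 1.803e+04 rad/s.
Step 2 — Transfer function: H(jω) = jωL/(R + jωL).
Step 3 — Numerator jωL = j·901.6; denominator R + jωL = 76.9 + j901.6.
Step 4 — H = 0.9928 + j0.08467.
Step 5 — Magnitude: |H| = 0.9964 (-0.0 dB); phase: φ = 4.9°.

|H| = 0.9964 (-0.0 dB), φ = 4.9°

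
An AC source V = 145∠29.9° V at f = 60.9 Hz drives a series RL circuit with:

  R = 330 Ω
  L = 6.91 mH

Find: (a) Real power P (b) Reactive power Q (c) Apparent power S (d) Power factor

Step 1 — Angular frequency: ω = 2π·f = 2π·60.9 = 382.6 rad/s.
Step 2 — Component impedances:
  R: Z = R = 330 Ω
  L: Z = jωL = j·382.6·0.00691 = 0 + j2.644 Ω
Step 3 — Series combination: Z_total = R + L = 330 + j2.644 Ω = 330∠0.5° Ω.
Step 4 — Source phasor: V = 145∠29.9° V = 125.7 + j72.28 V.
Step 5 — Current: I = V / Z = 0.3826 + j0.216 A = 0.4394∠29.4° A.
Step 6 — Complex power: S = V·I* = 63.71 + j0.5105 VA.
Step 7 — Real power: P = Re(S) = 63.71 W.
Step 8 — Reactive power: Q = Im(S) = 0.5105 VAR.
Step 9 — Apparent power: |S| = 63.71 VA.
Step 10 — Power factor: PF = P/|S| = 1 (lagging).

(a) P = 63.71 W  (b) Q = 0.5105 VAR  (c) S = 63.71 VA  (d) PF = 1 (lagging)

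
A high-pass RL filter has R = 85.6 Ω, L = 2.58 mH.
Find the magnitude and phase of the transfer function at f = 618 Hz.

Step 1 — Angular frequency: ω = 2π·618 = 3883 rad/s.
Step 2 — Transfer function: H(jω) = jωL/(R + jωL).
Step 3 — Numerator jωL = j·10.02; denominator R + jωL = 85.6 + j10.02.
Step 4 — H = 0.01351 + j0.1155.
Step 5 — Magnitude: |H| = 0.1162 (-18.7 dB); phase: φ = 83.3°.

|H| = 0.1162 (-18.7 dB), φ = 83.3°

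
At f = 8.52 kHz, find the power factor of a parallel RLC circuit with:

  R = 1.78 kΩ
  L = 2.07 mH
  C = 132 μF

Step 1 — Angular frequency: ω = 2π·f = 2π·8520 = 5.353e+04 rad/s.
Step 2 — Component impedances:
  R: Z = R = 1780 Ω
  L: Z = jωL = j·5.353e+04·0.00207 = 0 + j110.8 Ω
  C: Z = 1/(jωC) = -j/(ω·C) = 0 - j0.1415 Ω
Step 3 — Parallel combination: 1/Z_total = 1/R + 1/L + 1/C; Z_total = 1.128e-05 - j0.1417 Ω = 0.1417∠-90.0° Ω.
Step 4 — Power factor: PF = cos(φ) = Re(Z)/|Z| = 1.12798e-05/0.141697 = 7.961e-05.
Step 5 — Type: Im(Z) = -0.1417 ⇒ leading (phase φ = -90.0°).

PF = 7.961e-05 (leading, φ = -90.0°)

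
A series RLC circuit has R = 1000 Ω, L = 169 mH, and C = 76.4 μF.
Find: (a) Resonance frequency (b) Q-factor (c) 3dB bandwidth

Step 1 — Resonance condition Im(Z)=0 gives ω₀ = 1/√(LC).
Step 2 — ω₀ = 1/√(0.169·7.64e-05) = 278.3 rad/s.
Step 3 — f₀ = ω₀/(2π) = 44.29 Hz.
Step 4 — Series Q: Q = ω₀L/R = 278.3·0.169/1000 = 0.04703.
Step 5 — 3dB bandwidth: Δω = ω₀/Q = 5917 rad/s; BW = Δω/(2π) = 941.7 Hz.

(a) f₀ = 44.29 Hz  (b) Q = 0.04703  (c) BW = 941.7 Hz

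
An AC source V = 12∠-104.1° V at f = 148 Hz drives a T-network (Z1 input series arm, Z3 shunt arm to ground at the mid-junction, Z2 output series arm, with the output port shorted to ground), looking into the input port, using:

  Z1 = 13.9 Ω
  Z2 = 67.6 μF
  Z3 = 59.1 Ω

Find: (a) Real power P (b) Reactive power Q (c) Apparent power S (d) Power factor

Step 1 — Angular frequency: ω = 2π·f = 2π·148 = 929.9 rad/s.
Step 2 — Component impedances:
  Z1: Z = R = 13.9 Ω
  Z2: Z = 1/(jωC) = -j/(ω·C) = 0 - j15.91 Ω
  Z3: Z = R = 59.1 Ω
Step 3 — With the output port shorted to ground, the output series arm Z2 runs from the junction to ground; the shunt arm Z3 also runs from the junction to ground. They appear in parallel: Z3 || Z2 = 3.993 - j14.83 Ω.
Step 4 — Series with input arm Z1: Z_in = Z1 + (Z3 || Z2) = 17.89 - j14.83 Ω = 23.24∠-39.7° Ω.
Step 5 — Source phasor: V = 12∠-104.1° V = -2.923 - j11.64 V.
Step 6 — Current: I = V / Z = 0.2228 - j0.4658 A = 0.5163∠-64.4° A.
Step 7 — Complex power: S = V·I* = 4.77 - j3.954 VA.
Step 8 — Real power: P = Re(S) = 4.77 W.
Step 9 — Reactive power: Q = Im(S) = -3.954 VAR.
Step 10 — Apparent power: |S| = 6.196 VA.
Step 11 — Power factor: PF = P/|S| = 0.7699 (leading).

(a) P = 4.77 W  (b) Q = -3.954 VAR  (c) S = 6.196 VA  (d) PF = 0.7699 (leading)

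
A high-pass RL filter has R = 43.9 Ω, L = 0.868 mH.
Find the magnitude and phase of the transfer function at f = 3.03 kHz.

Step 1 — Angular frequency: ω = 2π·3030 = 1.904e+04 rad/s.
Step 2 — Transfer function: H(jω) = jωL/(R + jωL).
Step 3 — Numerator jωL = j·16.53; denominator R + jωL = 43.9 + j16.53.
Step 4 — H = 0.1241 + j0.3297.
Step 5 — Magnitude: |H| = 0.3523 (-9.1 dB); phase: φ = 69.4°.

|H| = 0.3523 (-9.1 dB), φ = 69.4°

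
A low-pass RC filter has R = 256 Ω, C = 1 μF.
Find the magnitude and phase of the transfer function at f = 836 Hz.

Step 1 — Angular frequency: ω = 2π·836 = 5253 rad/s.
Step 2 — Transfer function: H(jω) = 1/(1 + jωRC).
Step 3 — Denominator: 1 + jωRC = 1 + j·5253·256·1e-06 = 1 + j1.345.
Step 4 — H = 0.3561 - j0.4788.
Step 5 — Magnitude: |H| = 0.5967 (-4.5 dB); phase: φ = -53.4°.

|H| = 0.5967 (-4.5 dB), φ = -53.4°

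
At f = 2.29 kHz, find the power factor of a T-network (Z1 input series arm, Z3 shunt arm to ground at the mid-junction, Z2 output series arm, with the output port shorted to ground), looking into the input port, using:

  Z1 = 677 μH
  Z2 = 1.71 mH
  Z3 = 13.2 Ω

Step 1 — Angular frequency: ω = 2π·f = 2π·2290 = 1.439e+04 rad/s.
Step 2 — Component impedances:
  Z1: Z = jωL = j·1.439e+04·0.000677 = 0 + j9.741 Ω
  Z2: Z = jωL = j·1.439e+04·0.00171 = 0 + j24.6 Ω
  Z3: Z = R = 13.2 Ω
Step 3 — With the output port shorted to ground, the output series arm Z2 runs from the junction to ground; the shunt arm Z3 also runs from the junction to ground. They appear in parallel: Z3 || Z2 = 10.25 + j5.499 Ω.
Step 4 — Series with input arm Z1: Z_in = Z1 + (Z3 || Z2) = 10.25 + j15.24 Ω = 18.37∠56.1° Ω.
Step 5 — Power factor: PF = cos(φ) = Re(Z)/|Z| = 10.25/18.366 = 0.5581.
Step 6 — Type: Im(Z) = 15.24 ⇒ lagging (phase φ = 56.1°).

PF = 0.5581 (lagging, φ = 56.1°)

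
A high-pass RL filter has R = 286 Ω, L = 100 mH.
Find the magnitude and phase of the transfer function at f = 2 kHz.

Step 1 — Angular frequency: ω = 2π·2000 = 1.257e+04 rad/s.
Step 2 — Transfer function: H(jω) = jωL/(R + jωL).
Step 3 — Numerator jωL = j·1257; denominator R + jωL = 286 + j1257.
Step 4 — H = 0.9508 + j0.2164.
Step 5 — Magnitude: |H| = 0.9751 (-0.2 dB); phase: φ = 12.8°.

|H| = 0.9751 (-0.2 dB), φ = 12.8°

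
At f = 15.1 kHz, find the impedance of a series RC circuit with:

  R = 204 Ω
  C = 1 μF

Step 1 — Angular frequency: ω = 2π·f = 2π·1.51e+04 = 9.488e+04 rad/s.
Step 2 — Component impedances:
  R: Z = R = 204 Ω
  C: Z = 1/(jωC) = -j/(ω·C) = 0 - j10.54 Ω
Step 3 — Series combination: Z_total = R + C = 204 - j10.54 Ω = 204.3∠-3.0° Ω.

Z = 204 - j10.54 Ω = 204.3∠-3.0° Ω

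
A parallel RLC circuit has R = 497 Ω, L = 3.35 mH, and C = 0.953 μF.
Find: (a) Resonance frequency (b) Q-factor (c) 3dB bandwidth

Step 1 — Resonance: ω₀ = 1/√(LC) = 1/√(0.00335·9.53e-07) = 1.77e+04 rad/s.
Step 2 — f₀ = ω₀/(2π) = 2817 Hz.
Step 3 — Parallel Q: Q = R/(ω₀L) = 497/(1.77e+04·0.00335) = 8.383.
Step 4 — Bandwidth: Δω = ω₀/Q = 2111 rad/s; BW = Δω/(2π) = 336 Hz.

(a) f₀ = 2817 Hz  (b) Q = 8.383  (c) BW = 336 Hz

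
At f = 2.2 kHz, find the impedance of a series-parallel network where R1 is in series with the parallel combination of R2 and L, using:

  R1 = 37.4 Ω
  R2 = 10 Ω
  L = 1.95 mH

Step 1 — Angular frequency: ω = 2π·f = 2π·2200 = 1.382e+04 rad/s.
Step 2 — Component impedances:
  R1: Z = R = 37.4 Ω
  R2: Z = R = 10 Ω
  L: Z = jωL = j·1.382e+04·0.00195 = 0 + j26.95 Ω
Step 3 — Parallel branch: R2 || L = 1/(1/R2 + 1/L) = 8.79 + j3.261 Ω.
Step 4 — Series with R1: Z_total = R1 + (R2 || L) = 46.19 + j3.261 Ω = 46.31∠4.0° Ω.

Z = 46.19 + j3.261 Ω = 46.31∠4.0° Ω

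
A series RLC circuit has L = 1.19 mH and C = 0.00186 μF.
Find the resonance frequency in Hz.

Step 1 — Resonance condition Im(Z)=0 gives ω₀ = 1/√(LC).
Step 2 — ω₀ = 1/√(0.00119·1.86e-09) = 6.722e+05 rad/s.
Step 3 — f₀ = ω₀/(2π) = 1.07e+05 Hz.

f₀ = 1.07e+05 Hz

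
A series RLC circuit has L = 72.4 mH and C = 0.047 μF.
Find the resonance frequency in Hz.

Step 1 — Resonance condition Im(Z)=0 gives ω₀ = 1/√(LC).
Step 2 — ω₀ = 1/√(0.0724·4.7e-08) = 1.714e+04 rad/s.
Step 3 — f₀ = ω₀/(2π) = 2728 Hz.

f₀ = 2728 Hz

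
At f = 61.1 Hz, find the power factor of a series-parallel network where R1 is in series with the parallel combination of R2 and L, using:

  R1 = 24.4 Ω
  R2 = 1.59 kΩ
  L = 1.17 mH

Step 1 — Angular frequency: ω = 2π·f = 2π·61.1 = 383.9 rad/s.
Step 2 — Component impedances:
  R1: Z = R = 24.4 Ω
  R2: Z = R = 1590 Ω
  L: Z = jωL = j·383.9·0.00117 = 0 + j0.4492 Ω
Step 3 — Parallel branch: R2 || L = 1/(1/R2 + 1/L) = 0.0001269 + j0.4492 Ω.
Step 4 — Series with R1: Z_total = R1 + (R2 || L) = 24.4 + j0.4492 Ω = 24.4∠1.1° Ω.
Step 5 — Power factor: PF = cos(φ) = Re(Z)/|Z| = 24.4/24.404 = 0.9998.
Step 6 — Type: Im(Z) = 0.4492 ⇒ lagging (phase φ = 1.1°).

PF = 0.9998 (lagging, φ = 1.1°)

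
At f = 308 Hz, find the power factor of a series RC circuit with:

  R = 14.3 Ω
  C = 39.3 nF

Step 1 — Angular frequency: ω = 2π·f = 2π·308 = 1935 rad/s.
Step 2 — Component impedances:
  R: Z = R = 14.3 Ω
  C: Z = 1/(jωC) = -j/(ω·C) = 0 - j1.315e+04 Ω
Step 3 — Series combination: Z_total = R + C = 14.3 - j1.315e+04 Ω = 1.315e+04∠-89.9° Ω.
Step 4 — Power factor: PF = cos(φ) = Re(Z)/|Z| = 14.3/13149 = 0.001088.
Step 5 — Type: Im(Z) = -1.315e+04 ⇒ leading (phase φ = -89.9°).

PF = 0.001088 (leading, φ = -89.9°)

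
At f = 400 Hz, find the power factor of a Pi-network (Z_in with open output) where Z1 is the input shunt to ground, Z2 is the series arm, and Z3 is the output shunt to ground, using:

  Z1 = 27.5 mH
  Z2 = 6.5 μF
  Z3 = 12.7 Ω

Step 1 — Angular frequency: ω = 2π·f = 2π·400 = 2513 rad/s.
Step 2 — Component impedances:
  Z1: Z = jωL = j·2513·0.0275 = 0 + j69.12 Ω
  Z2: Z = 1/(jωC) = -j/(ω·C) = 0 - j61.21 Ω
  Z3: Z = R = 12.7 Ω
Step 3 — With open output, the series arm Z2 and the output shunt Z3 appear in series to ground: Z2 + Z3 = 12.7 - j61.21 Ω.
Step 4 — Parallel with input shunt Z1: Z_in = Z1 || (Z2 + Z3) = 271.2 - j99.6 Ω = 288.9∠-20.2° Ω.
Step 5 — Power factor: PF = cos(φ) = Re(Z)/|Z| = 271.2/288.9 = 0.9387.
Step 6 — Type: Im(Z) = -99.6 ⇒ leading (phase φ = -20.2°).

PF = 0.9387 (leading, φ = -20.2°)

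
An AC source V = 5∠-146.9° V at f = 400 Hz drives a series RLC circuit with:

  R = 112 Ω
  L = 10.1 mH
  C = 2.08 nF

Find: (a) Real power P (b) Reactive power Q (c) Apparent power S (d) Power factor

Step 1 — Angular frequency: ω = 2π·f = 2π·400 = 2513 rad/s.
Step 2 — Component impedances:
  R: Z = R = 112 Ω
  L: Z = jωL = j·2513·0.0101 = 0 + j25.38 Ω
  C: Z = 1/(jωC) = -j/(ω·C) = 0 - j1.913e+05 Ω
Step 3 — Series combination: Z_total = R + L + C = 112 - j1.913e+05 Ω = 1.913e+05∠-90.0° Ω.
Step 4 — Source phasor: V = 5∠-146.9° V = -4.189 - j2.731 V.
Step 5 — Current: I = V / Z = 1.426e-05 - j2.191e-05 A = 2.614e-05∠-56.9° A.
Step 6 — Complex power: S = V·I* = 7.654e-08 - j0.0001307 VA.
Step 7 — Real power: P = Re(S) = 7.654e-08 W.
Step 8 — Reactive power: Q = Im(S) = -0.0001307 VAR.
Step 9 — Apparent power: |S| = 0.0001307 VA.
Step 10 — Power factor: PF = P/|S| = 0.0005856 (leading).

(a) P = 7.654e-08 W  (b) Q = -0.0001307 VAR  (c) S = 0.0001307 VA  (d) PF = 0.0005856 (leading)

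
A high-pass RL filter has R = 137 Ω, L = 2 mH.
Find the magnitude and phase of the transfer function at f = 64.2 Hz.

Step 1 — Angular frequency: ω = 2π·64.2 = 403.4 rad/s.
Step 2 — Transfer function: H(jω) = jωL/(R + jωL).
Step 3 — Numerator jωL = j·0.8068; denominator R + jωL = 137 + j0.8068.
Step 4 — H = 3.468e-05 + j0.005889.
Step 5 — Magnitude: |H| = 0.005889 (-44.6 dB); phase: φ = 89.7°.

|H| = 0.005889 (-44.6 dB), φ = 89.7°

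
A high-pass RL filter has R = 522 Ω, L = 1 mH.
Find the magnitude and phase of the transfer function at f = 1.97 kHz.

Step 1 — Angular frequency: ω = 2π·1970 = 1.238e+04 rad/s.
Step 2 — Transfer function: H(jω) = jωL/(R + jωL).
Step 3 — Numerator jωL = j·12.38; denominator R + jωL = 522 + j12.38.
Step 4 — H = 0.000562 + j0.0237.
Step 5 — Magnitude: |H| = 0.02371 (-32.5 dB); phase: φ = 88.6°.

|H| = 0.02371 (-32.5 dB), φ = 88.6°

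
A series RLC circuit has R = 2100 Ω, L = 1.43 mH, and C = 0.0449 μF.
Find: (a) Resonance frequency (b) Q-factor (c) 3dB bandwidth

Step 1 — Resonance condition Im(Z)=0 gives ω₀ = 1/√(LC).
Step 2 — ω₀ = 1/√(0.00143·4.49e-08) = 1.248e+05 rad/s.
Step 3 — f₀ = ω₀/(2π) = 1.986e+04 Hz.
Step 4 — Series Q: Q = ω₀L/R = 1.248e+05·0.00143/2100 = 0.08498.
Step 5 — 3dB bandwidth: Δω = ω₀/Q = 1.469e+06 rad/s; BW = Δω/(2π) = 2.337e+05 Hz.

(a) f₀ = 1.986e+04 Hz  (b) Q = 0.08498  (c) BW = 2.337e+05 Hz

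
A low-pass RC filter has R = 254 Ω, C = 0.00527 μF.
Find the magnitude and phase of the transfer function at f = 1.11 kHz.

Step 1 — Angular frequency: ω = 2π·1110 = 6974 rad/s.
Step 2 — Transfer function: H(jω) = 1/(1 + jωRC).
Step 3 — Denominator: 1 + jωRC = 1 + j·6974·254·5.27e-09 = 1 + j0.009336.
Step 4 — H = 0.9999 - j0.009335.
Step 5 — Magnitude: |H| = 1 (-0.0 dB); phase: φ = -0.5°.

|H| = 1 (-0.0 dB), φ = -0.5°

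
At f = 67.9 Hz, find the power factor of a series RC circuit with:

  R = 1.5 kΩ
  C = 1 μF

Step 1 — Angular frequency: ω = 2π·f = 2π·67.9 = 426.6 rad/s.
Step 2 — Component impedances:
  R: Z = R = 1500 Ω
  C: Z = 1/(jωC) = -j/(ω·C) = 0 - j2344 Ω
Step 3 — Series combination: Z_total = R + C = 1500 - j2344 Ω = 2783∠-57.4° Ω.
Step 4 — Power factor: PF = cos(φ) = Re(Z)/|Z| = 1500/2783 = 0.539.
Step 5 — Type: Im(Z) = -2344 ⇒ leading (phase φ = -57.4°).

PF = 0.539 (leading, φ = -57.4°)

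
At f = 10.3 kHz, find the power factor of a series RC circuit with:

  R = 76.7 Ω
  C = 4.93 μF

Step 1 — Angular frequency: ω = 2π·f = 2π·1.03e+04 = 6.472e+04 rad/s.
Step 2 — Component impedances:
  R: Z = R = 76.7 Ω
  C: Z = 1/(jωC) = -j/(ω·C) = 0 - j3.134 Ω
Step 3 — Series combination: Z_total = R + C = 76.7 - j3.134 Ω = 76.76∠-2.3° Ω.
Step 4 — Power factor: PF = cos(φ) = Re(Z)/|Z| = 76.7/76.76 = 0.9992.
Step 5 — Type: Im(Z) = -3.134 ⇒ leading (phase φ = -2.3°).

PF = 0.9992 (leading, φ = -2.3°)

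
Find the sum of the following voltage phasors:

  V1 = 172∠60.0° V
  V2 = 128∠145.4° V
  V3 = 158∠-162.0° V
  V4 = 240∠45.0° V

Step 1 — Convert each phasor to rectangular form:
  V1 = 172·(cos(60.0°) + j·sin(60.0°)) = 86 + j149 V
  V2 = 128·(cos(145.4°) + j·sin(145.4°)) = -105.4 + j72.68 V
  V3 = 158·(cos(-162.0°) + j·sin(-162.0°)) = -150.3 - j48.82 V
  V4 = 240·(cos(45.0°) + j·sin(45.0°)) = 169.7 + j169.7 V
Step 2 — Sum components: V_total = 0.07724 + j342.5 V.
Step 3 — Convert to polar: |V_total| = 342.5 V, ∠V_total = 90.0°.

V_total = 342.5∠90.0° V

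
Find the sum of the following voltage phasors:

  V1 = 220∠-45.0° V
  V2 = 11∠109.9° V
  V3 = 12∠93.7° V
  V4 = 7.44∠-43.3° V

Step 1 — Convert each phasor to rectangular form:
  V1 = 220·(cos(-45.0°) + j·sin(-45.0°)) = 155.6 - j155.6 V
  V2 = 11·(cos(109.9°) + j·sin(109.9°)) = -3.744 + j10.34 V
  V3 = 12·(cos(93.7°) + j·sin(93.7°)) = -0.7744 + j11.97 V
  V4 = 7.44·(cos(-43.3°) + j·sin(-43.3°)) = 5.415 - j5.102 V
Step 2 — Sum components: V_total = 156.5 - j138.3 V.
Step 3 — Convert to polar: |V_total| = 208.9 V, ∠V_total = -41.5°.

V_total = 208.9∠-41.5° V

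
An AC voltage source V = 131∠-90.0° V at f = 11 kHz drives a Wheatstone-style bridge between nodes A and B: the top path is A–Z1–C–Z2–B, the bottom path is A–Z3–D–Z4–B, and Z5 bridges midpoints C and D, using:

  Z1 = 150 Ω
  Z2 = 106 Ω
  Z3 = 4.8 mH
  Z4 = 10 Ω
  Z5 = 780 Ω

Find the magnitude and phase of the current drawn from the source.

Step 1 — Angular frequency: ω = 2π·f = 2π·1.1e+04 = 6.912e+04 rad/s.
Step 2 — Component impedances:
  Z1: Z = R = 150 Ω
  Z2: Z = R = 106 Ω
  Z3: Z = jωL = j·6.912e+04·0.0048 = 0 + j331.8 Ω
  Z4: Z = R = 10 Ω
  Z5: Z = R = 780 Ω
Step 3 — Bridge requires nodal analysis (the Z5 bridge couples midpoints C and D, so the two paths cannot be reduced to a simple series/parallel combination). Setting node B to ground and injecting 1 A at node A, the 3-node admittance system at A, C, D solves to V_A = Z_AB = 158.3 + j112.5 Ω = 194.2∠35.4° Ω.
Step 4 — Source phasor: V = 131∠-90.0° V = 0 - j131 V.
Step 5 — Ohm's law: I = V / Z_total = (0 - j131) / (158.3 + j112.5) = -0.3907 - j0.5497 A.
Step 6 — Convert to polar: |I| = 0.6744 A, ∠I = -125.4°.

I = 0.6744∠-125.4° A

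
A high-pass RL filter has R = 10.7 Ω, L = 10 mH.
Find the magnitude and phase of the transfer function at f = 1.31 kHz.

Step 1 — Angular frequency: ω = 2π·1310 = 8231 rad/s.
Step 2 — Transfer function: H(jω) = jωL/(R + jωL).
Step 3 — Numerator jωL = j·82.31; denominator R + jωL = 10.7 + j82.31.
Step 4 — H = 0.9834 + j0.1278.
Step 5 — Magnitude: |H| = 0.9917 (-0.1 dB); phase: φ = 7.4°.

|H| = 0.9917 (-0.1 dB), φ = 7.4°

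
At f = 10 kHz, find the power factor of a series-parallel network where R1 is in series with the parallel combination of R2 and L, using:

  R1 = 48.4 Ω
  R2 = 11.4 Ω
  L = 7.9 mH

Step 1 — Angular frequency: ω = 2π·f = 2π·1e+04 = 6.283e+04 rad/s.
Step 2 — Component impedances:
  R1: Z = R = 48.4 Ω
  R2: Z = R = 11.4 Ω
  L: Z = jωL = j·6.283e+04·0.0079 = 0 + j496.4 Ω
Step 3 — Parallel branch: R2 || L = 1/(1/R2 + 1/L) = 11.39 + j0.2617 Ω.
Step 4 — Series with R1: Z_total = R1 + (R2 || L) = 59.79 + j0.2617 Ω = 59.79∠0.3° Ω.
Step 5 — Power factor: PF = cos(φ) = Re(Z)/|Z| = 59.79/59.79 = 1.
Step 6 — Type: Im(Z) = 0.2617 ⇒ lagging (phase φ = 0.3°).

PF = 1 (lagging, φ = 0.3°)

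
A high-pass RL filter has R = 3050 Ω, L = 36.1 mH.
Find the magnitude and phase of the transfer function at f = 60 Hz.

Step 1 — Angular frequency: ω = 2π·60 = 377 rad/s.
Step 2 — Transfer function: H(jω) = jωL/(R + jωL).
Step 3 — Numerator jωL = j·13.61; denominator R + jωL = 3050 + j13.61.
Step 4 — H = 1.991e-05 + j0.004462.
Step 5 — Magnitude: |H| = 0.004462 (-47.0 dB); phase: φ = 89.7°.

|H| = 0.004462 (-47.0 dB), φ = 89.7°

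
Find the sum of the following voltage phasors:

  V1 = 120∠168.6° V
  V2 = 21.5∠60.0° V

Step 1 — Convert each phasor to rectangular form:
  V1 = 120·(cos(168.6°) + j·sin(168.6°)) = -117.6 + j23.72 V
  V2 = 21.5·(cos(60.0°) + j·sin(60.0°)) = 10.75 + j18.62 V
Step 2 — Sum components: V_total = -106.9 + j42.34 V.
Step 3 — Convert to polar: |V_total| = 115 V, ∠V_total = 158.4°.

V_total = 115∠158.4° V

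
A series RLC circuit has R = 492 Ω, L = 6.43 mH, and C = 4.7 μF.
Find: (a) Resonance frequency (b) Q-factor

Step 1 — Resonance condition Im(Z)=0 gives ω₀ = 1/√(LC).
Step 2 — ω₀ = 1/√(0.00643·4.7e-06) = 5752 rad/s.
Step 3 — f₀ = ω₀/(2π) = 915.5 Hz.
Step 4 — Series Q: Q = ω₀L/R = 5752·0.00643/492 = 0.07518.

(a) f₀ = 915.5 Hz  (b) Q = 0.07518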